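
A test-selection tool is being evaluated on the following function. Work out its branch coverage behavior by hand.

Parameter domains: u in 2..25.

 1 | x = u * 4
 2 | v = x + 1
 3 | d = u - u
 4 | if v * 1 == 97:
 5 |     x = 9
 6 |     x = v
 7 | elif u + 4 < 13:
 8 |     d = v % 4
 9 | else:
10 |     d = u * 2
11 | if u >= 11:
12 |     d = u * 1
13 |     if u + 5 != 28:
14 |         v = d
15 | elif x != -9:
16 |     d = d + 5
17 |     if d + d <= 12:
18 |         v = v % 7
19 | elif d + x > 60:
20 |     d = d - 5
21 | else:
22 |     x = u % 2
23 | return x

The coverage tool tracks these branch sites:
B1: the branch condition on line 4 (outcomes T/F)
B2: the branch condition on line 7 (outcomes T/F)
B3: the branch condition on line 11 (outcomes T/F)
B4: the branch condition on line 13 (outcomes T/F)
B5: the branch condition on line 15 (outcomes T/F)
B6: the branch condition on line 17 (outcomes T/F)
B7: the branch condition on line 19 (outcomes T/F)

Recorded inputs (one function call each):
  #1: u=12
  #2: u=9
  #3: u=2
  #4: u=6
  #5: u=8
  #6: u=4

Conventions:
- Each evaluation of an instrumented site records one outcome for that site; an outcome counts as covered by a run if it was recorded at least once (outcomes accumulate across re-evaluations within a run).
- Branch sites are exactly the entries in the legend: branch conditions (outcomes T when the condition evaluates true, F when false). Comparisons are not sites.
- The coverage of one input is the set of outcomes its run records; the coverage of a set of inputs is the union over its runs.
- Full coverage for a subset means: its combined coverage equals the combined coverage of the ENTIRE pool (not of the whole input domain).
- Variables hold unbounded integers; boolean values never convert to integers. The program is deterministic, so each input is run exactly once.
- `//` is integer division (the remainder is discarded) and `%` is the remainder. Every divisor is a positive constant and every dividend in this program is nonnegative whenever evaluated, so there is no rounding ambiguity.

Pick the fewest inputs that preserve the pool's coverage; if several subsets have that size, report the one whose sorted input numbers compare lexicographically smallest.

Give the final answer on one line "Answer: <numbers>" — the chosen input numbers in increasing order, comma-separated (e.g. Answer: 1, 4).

#1 (u=12) -> B1->F, B2->F, B3->T, B4->T; covered: B1=F, B2=F, B3=T, B4=T
#2 (u=9) -> B1->F, B2->F, B3->F, B5->T, B6->F; covered: B1=F, B2=F, B3=F, B5=T, B6=F
#3 (u=2) -> B1->F, B2->T, B3->F, B5->T, B6->T; covered: B1=F, B2=T, B3=F, B5=T, B6=T
#4 (u=6) -> B1->F, B2->T, B3->F, B5->T, B6->T; covered: B1=F, B2=T, B3=F, B5=T, B6=T
#5 (u=8) -> B1->F, B2->T, B3->F, B5->T, B6->T; covered: B1=F, B2=T, B3=F, B5=T, B6=T
#6 (u=4) -> B1->F, B2->T, B3->F, B5->T, B6->T; covered: B1=F, B2=T, B3=F, B5=T, B6=T
the full pool covers 9 outcomes: B1=F, B2=T, B2=F, B3=T, B3=F, B4=T, B5=T, B6=T, B6=F
no size-1 subset reaches all 9 outcomes (best union: 5/9)
no size-2 subset reaches all 9 outcomes (best union: 8/9)
inputs {1, 2, 3} (size 3) cover everything; no size-3 subset with a lexicographically smaller index list covers all 9

Answer: 1, 2, 3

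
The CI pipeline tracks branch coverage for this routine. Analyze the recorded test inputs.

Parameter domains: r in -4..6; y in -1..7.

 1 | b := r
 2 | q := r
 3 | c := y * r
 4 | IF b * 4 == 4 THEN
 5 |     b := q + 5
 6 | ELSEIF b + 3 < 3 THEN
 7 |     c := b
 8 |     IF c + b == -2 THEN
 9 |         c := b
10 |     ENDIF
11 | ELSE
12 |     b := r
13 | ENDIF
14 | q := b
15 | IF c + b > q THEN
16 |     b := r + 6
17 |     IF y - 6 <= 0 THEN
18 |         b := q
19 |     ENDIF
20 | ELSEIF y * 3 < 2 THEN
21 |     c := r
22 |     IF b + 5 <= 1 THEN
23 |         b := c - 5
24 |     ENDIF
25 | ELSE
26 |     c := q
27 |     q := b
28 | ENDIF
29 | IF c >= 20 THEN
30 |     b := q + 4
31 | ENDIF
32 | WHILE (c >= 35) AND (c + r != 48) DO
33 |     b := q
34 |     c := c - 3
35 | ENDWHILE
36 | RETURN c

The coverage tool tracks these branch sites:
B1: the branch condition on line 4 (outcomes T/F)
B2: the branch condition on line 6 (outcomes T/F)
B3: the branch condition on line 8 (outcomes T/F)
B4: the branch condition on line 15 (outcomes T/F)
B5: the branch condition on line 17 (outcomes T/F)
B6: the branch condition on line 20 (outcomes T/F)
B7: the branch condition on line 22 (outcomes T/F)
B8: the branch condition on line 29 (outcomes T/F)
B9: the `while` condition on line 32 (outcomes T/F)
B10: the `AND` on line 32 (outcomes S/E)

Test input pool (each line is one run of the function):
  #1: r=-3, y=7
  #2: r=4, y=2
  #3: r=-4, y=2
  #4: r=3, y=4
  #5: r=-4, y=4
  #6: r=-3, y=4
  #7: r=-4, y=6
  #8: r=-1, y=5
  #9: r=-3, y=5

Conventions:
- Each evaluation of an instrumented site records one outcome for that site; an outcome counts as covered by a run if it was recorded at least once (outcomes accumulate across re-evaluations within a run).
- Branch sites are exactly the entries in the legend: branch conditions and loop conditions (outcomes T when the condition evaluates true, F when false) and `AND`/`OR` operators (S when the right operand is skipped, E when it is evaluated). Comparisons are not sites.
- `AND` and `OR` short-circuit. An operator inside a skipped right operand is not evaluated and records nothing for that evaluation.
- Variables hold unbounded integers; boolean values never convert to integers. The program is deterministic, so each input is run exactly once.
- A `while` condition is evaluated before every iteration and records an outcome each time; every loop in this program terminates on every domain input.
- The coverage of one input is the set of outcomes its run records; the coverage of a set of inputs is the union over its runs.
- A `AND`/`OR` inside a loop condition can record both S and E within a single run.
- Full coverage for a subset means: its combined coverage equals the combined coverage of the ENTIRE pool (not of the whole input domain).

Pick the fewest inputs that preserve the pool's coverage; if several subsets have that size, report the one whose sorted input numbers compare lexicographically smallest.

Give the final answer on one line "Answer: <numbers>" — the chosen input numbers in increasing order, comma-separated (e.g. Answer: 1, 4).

run #1 (r=-3, y=7) runs B1->F, B2->T, B3->F, B4->F, B6->F, B8->F, B10->S, B9->F; records B1=F, B2=T, B3=F, B4=F, B6=F, B8=F, B9=F, B10=S
run #2 (r=4, y=2) runs B1->F, B2->F, B4->T, B5->T, B8->F, B10->S, B9->F; records B1=F, B2=F, B4=T, B5=T, B8=F, B9=F, B10=S
run #3 (r=-4, y=2) runs B1->F, B2->T, B3->F, B4->F, B6->F, B8->F, B10->S, B9->F; records B1=F, B2=T, B3=F, B4=F, B6=F, B8=F, B9=F, B10=S
run #4 (r=3, y=4) runs B1->F, B2->F, B4->T, B5->T, B8->F, B10->S, B9->F; records B1=F, B2=F, B4=T, B5=T, B8=F, B9=F, B10=S
run #5 (r=-4, y=4) runs B1->F, B2->T, B3->F, B4->F, B6->F, B8->F, B10->S, B9->F; records B1=F, B2=T, B3=F, B4=F, B6=F, B8=F, B9=F, B10=S
run #6 (r=-3, y=4) runs B1->F, B2->T, B3->F, B4->F, B6->F, B8->F, B10->S, B9->F; records B1=F, B2=T, B3=F, B4=F, B6=F, B8=F, B9=F, B10=S
run #7 (r=-4, y=6) runs B1->F, B2->T, B3->F, B4->F, B6->F, B8->F, B10->S, B9->F; records B1=F, B2=T, B3=F, B4=F, B6=F, B8=F, B9=F, B10=S
run #8 (r=-1, y=5) runs B1->F, B2->T, B3->T, B4->F, B6->F, B8->F, B10->S, B9->F; records B1=F, B2=T, B3=T, B4=F, B6=F, B8=F, B9=F, B10=S
run #9 (r=-3, y=5) runs B1->F, B2->T, B3->F, B4->F, B6->F, B8->F, B10->S, B9->F; records B1=F, B2=T, B3=F, B4=F, B6=F, B8=F, B9=F, B10=S
pool-wide coverage (12 outcomes): B1=F, B2=T, B2=F, B3=T, B3=F, B4=T, B4=F, B5=T, B6=F, B8=F, B9=F, B10=S
no size-1 subset reaches all 12 outcomes (best union: 8/12)
no size-2 subset reaches all 12 outcomes (best union: 11/12)
size 3: inputs {1, 2, 8} cover all 12 outcomes, and no lexicographically smaller subset of this size does

Answer: 1, 2, 8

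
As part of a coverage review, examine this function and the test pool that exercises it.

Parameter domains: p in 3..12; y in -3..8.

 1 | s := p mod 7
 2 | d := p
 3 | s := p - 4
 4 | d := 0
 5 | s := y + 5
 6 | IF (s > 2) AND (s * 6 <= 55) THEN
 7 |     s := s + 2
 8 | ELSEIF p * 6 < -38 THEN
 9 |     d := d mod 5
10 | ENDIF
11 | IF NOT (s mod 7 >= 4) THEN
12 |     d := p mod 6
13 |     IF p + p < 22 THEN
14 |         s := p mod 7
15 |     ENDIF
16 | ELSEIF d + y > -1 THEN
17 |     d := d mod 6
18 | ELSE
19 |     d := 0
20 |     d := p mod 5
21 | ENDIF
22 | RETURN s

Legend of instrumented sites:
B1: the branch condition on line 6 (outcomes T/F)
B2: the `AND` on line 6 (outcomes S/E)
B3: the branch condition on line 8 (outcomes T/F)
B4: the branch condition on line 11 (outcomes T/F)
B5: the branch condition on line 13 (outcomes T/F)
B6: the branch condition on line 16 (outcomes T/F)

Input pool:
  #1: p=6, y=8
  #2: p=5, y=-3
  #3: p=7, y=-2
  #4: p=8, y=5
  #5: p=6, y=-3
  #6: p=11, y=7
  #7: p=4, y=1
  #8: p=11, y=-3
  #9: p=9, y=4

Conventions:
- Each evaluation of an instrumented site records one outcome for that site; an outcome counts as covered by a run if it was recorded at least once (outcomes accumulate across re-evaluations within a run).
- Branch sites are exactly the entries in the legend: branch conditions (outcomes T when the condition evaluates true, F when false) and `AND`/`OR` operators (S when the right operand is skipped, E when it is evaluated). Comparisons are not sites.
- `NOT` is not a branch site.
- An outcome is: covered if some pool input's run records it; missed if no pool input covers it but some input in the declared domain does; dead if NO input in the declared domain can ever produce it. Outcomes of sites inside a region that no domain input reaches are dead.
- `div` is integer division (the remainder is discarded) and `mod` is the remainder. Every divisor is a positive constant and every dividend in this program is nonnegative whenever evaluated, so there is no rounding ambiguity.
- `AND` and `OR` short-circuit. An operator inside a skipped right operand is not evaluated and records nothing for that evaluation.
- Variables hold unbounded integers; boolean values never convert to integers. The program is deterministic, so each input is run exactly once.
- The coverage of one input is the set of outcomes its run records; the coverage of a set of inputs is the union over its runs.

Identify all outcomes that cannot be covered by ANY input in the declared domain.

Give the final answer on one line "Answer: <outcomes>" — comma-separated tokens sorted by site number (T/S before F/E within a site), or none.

running all 120 domain inputs and tallying outcomes:
  B3=T: never recorded by any domain input -> dead
  reachable outcomes have witnesses, e.g. B1=T (e.g. p=3, y=-2), B1=F (e.g. p=3, y=-3), B2=S (e.g. p=3, y=-3), B2=E (e.g. p=3, y=-2)

Answer: B3=T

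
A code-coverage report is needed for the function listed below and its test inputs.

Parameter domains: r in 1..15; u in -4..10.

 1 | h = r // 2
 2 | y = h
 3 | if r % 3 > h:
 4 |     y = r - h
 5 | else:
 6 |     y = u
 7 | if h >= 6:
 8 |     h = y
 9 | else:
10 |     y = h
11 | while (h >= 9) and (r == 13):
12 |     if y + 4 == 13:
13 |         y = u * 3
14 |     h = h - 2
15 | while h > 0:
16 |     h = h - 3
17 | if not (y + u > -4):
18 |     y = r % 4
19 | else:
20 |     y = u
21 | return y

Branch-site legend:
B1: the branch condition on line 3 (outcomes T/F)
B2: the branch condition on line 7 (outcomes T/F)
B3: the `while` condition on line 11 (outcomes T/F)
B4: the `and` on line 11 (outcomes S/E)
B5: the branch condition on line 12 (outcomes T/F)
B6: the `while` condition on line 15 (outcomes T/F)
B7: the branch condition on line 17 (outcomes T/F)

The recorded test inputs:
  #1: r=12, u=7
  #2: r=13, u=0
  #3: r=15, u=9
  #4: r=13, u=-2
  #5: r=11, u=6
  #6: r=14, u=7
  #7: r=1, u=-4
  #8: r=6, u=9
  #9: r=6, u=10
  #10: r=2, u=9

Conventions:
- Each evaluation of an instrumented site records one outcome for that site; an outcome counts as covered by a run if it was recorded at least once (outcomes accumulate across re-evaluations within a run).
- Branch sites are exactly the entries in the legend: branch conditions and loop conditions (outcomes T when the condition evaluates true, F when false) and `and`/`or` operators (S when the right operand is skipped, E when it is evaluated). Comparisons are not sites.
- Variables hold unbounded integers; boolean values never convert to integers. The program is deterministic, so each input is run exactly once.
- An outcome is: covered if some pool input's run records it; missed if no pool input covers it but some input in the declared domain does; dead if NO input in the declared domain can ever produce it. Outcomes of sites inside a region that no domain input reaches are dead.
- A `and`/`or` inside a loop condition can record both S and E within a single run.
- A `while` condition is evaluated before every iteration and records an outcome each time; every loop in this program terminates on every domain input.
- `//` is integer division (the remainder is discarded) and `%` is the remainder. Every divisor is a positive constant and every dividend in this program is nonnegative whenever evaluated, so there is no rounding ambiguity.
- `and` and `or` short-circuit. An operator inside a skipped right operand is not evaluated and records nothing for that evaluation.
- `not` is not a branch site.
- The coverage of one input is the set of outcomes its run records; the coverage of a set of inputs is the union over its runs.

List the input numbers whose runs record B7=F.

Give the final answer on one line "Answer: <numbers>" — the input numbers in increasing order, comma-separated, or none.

input #1 (r=12, u=7): records B7=F
input #2 (r=13, u=0): records B7=F
input #3 (r=15, u=9): records B7=F
input #4 (r=13, u=-2): does not record B7=F
input #5 (r=11, u=6): records B7=F
input #6 (r=14, u=7): records B7=F
input #7 (r=1, u=-4): does not record B7=F
input #8 (r=6, u=9): records B7=F
input #9 (r=6, u=10): records B7=F
input #10 (r=2, u=9): records B7=F

Answer: 1, 2, 3, 5, 6, 8, 9, 10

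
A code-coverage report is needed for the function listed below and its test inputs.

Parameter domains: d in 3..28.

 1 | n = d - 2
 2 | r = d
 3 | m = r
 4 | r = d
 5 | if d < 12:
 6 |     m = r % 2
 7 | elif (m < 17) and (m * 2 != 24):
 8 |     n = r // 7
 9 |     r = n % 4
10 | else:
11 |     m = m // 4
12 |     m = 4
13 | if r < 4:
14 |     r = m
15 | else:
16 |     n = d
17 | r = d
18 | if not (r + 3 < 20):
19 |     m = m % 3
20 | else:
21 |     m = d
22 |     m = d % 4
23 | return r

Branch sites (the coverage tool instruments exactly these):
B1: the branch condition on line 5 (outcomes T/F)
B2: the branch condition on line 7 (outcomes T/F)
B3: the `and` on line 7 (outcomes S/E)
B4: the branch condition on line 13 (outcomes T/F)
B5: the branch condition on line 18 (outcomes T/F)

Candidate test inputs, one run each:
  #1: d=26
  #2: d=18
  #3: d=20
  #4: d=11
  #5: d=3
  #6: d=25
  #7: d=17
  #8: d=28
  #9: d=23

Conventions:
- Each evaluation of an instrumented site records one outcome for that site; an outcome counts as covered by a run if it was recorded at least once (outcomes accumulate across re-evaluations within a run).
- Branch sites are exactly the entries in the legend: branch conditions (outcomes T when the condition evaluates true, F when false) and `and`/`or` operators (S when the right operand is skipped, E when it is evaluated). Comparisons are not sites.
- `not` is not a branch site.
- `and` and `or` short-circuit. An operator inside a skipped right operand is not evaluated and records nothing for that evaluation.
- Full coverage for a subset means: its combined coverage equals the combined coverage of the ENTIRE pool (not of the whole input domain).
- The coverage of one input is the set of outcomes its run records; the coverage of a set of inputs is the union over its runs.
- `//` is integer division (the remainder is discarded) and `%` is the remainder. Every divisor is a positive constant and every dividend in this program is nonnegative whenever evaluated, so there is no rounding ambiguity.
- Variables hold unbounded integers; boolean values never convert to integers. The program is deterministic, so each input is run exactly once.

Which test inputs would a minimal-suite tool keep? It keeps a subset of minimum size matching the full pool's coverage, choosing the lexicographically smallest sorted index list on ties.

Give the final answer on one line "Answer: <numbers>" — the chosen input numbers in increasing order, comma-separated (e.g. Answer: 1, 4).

input #1 (d=26): events B1->F, B3->S, B2->F, B4->F, B5->T; covers B1=F, B2=F, B3=S, B4=F, B5=T
input #2 (d=18): events B1->F, B3->S, B2->F, B4->F, B5->T; covers B1=F, B2=F, B3=S, B4=F, B5=T
input #3 (d=20): events B1->F, B3->S, B2->F, B4->F, B5->T; covers B1=F, B2=F, B3=S, B4=F, B5=T
input #4 (d=11): events B1->T, B4->F, B5->F; covers B1=T, B4=F, B5=F
input #5 (d=3): events B1->T, B4->T, B5->F; covers B1=T, B4=T, B5=F
input #6 (d=25): events B1->F, B3->S, B2->F, B4->F, B5->T; covers B1=F, B2=F, B3=S, B4=F, B5=T
input #7 (d=17): events B1->F, B3->S, B2->F, B4->F, B5->T; covers B1=F, B2=F, B3=S, B4=F, B5=T
input #8 (d=28): events B1->F, B3->S, B2->F, B4->F, B5->T; covers B1=F, B2=F, B3=S, B4=F, B5=T
input #9 (d=23): events B1->F, B3->S, B2->F, B4->F, B5->T; covers B1=F, B2=F, B3=S, B4=F, B5=T
together the pool reaches 8 outcomes: B1=T, B1=F, B2=F, B3=S, B4=T, B4=F, B5=T, B5=F
checked all size-1 subsets: none covers 8 outcomes (max 5/8)
the canonical winner is {1, 5}: size 2, full 8-outcome coverage, earliest index list among size-2 covers

Answer: 1, 5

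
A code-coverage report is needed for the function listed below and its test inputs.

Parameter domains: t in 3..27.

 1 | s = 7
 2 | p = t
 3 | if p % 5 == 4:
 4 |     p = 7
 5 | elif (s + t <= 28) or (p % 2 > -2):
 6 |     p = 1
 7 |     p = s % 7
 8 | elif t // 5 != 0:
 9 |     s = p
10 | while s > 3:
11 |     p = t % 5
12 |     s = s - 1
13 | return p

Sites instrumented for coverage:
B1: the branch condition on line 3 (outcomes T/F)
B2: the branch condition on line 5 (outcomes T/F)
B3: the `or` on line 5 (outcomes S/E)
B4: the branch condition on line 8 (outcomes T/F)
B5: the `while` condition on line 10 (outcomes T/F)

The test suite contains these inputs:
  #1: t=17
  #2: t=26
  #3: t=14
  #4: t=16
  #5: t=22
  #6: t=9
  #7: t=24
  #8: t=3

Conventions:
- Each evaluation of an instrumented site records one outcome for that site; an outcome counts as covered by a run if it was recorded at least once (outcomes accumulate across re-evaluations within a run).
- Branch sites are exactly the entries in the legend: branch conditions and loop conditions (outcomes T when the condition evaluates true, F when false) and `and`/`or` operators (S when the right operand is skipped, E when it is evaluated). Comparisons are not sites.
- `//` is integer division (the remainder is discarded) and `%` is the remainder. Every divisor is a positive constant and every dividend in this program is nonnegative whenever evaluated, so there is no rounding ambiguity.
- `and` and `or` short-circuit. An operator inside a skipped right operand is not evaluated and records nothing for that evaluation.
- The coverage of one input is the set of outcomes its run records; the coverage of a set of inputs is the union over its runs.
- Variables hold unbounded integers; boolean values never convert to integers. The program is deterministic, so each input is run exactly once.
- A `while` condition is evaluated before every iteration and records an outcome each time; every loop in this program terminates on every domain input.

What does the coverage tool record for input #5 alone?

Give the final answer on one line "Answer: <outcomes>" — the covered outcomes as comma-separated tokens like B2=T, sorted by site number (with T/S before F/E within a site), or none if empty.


Simulating input #5 (t=22) step by step:
  B1->F, B3->E, B2->T, B5->T, B5->T, B5->T, B5->T, B5->F
as a set, this run covers: B1=F, B2=T, B3=E, B5=T, B5=F
Answer: B1=F, B2=T, B3=E, B5=T, B5=F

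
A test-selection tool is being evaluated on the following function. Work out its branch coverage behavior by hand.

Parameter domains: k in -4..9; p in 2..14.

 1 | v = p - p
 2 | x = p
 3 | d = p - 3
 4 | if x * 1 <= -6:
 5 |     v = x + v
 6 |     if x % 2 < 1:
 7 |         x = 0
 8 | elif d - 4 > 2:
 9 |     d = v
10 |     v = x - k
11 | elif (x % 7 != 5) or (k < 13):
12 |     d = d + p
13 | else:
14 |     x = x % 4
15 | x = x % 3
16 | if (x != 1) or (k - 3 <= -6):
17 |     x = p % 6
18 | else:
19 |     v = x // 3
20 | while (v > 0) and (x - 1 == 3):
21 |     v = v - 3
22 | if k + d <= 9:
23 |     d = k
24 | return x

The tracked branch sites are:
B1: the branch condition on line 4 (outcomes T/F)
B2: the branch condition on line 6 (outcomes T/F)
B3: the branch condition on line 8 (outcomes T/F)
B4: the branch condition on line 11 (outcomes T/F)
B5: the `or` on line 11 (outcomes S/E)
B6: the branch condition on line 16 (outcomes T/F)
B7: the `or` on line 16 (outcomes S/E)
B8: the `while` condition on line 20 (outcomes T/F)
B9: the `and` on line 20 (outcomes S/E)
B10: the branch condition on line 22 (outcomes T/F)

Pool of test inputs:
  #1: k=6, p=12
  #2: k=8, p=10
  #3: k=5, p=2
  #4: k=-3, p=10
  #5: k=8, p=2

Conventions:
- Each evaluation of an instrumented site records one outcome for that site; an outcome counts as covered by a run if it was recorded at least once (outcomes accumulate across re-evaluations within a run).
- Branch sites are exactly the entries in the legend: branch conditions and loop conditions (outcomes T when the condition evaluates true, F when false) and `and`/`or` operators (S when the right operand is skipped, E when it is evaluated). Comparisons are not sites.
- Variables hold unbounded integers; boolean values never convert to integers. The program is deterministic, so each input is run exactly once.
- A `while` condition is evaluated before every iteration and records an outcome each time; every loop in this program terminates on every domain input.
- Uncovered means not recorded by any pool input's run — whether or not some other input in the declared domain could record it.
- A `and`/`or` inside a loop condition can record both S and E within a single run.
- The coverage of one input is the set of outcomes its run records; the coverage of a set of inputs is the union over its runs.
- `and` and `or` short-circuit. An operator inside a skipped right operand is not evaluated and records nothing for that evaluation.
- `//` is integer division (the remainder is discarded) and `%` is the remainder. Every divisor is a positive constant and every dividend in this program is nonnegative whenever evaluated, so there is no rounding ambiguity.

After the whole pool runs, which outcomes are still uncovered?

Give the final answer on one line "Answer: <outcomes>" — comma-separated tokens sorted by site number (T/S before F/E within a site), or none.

input #1 (k=6, p=12): events B1->F, B3->T, B7->S, B6->T, B9->E, B8->F, B10->T; covers B1=F, B3=T, B6=T, B7=S, B8=F, B9=E, B10=T
input #2 (k=8, p=10): events B1->F, B3->T, B7->E, B6->F, B9->S, B8->F, B10->T; covers B1=F, B3=T, B6=F, B7=E, B8=F, B9=S, B10=T
input #3 (k=5, p=2): events B1->F, B3->F, B5->S, B4->T, B7->S, B6->T, B9->S, B8->F, B10->T; covers B1=F, B3=F, B4=T, B5=S, B6=T, B7=S, B8=F, B9=S, B10=T
input #4 (k=-3, p=10): events B1->F, B3->T, B7->E, B6->T, B9->E, B8->T, B9->E, B8->T, B9->E, B8->T, B9->E, B8->T, B9->E, B8->T, ...; covers B1=F, B3=T, B6=T, B7=E, B8=T, B8=F, B9=S, B9=E, B10=T
input #5 (k=8, p=2): events B1->F, B3->F, B5->S, B4->T, B7->S, B6->T, B9->S, B8->F, B10->T; covers B1=F, B3=F, B4=T, B5=S, B6=T, B7=S, B8=F, B9=S, B10=T
union over the pool: B1=F, B3=T, B3=F, B4=T, B5=S, B6=T, B6=F, B7=S, B7=E, B8=T, B8=F, B9=S, B9=E, B10=T
uncovered (6 of 20): B1=T, B2=T, B2=F, B4=F, B5=E, B10=F

Answer: B1=T, B2=T, B2=F, B4=F, B5=E, B10=F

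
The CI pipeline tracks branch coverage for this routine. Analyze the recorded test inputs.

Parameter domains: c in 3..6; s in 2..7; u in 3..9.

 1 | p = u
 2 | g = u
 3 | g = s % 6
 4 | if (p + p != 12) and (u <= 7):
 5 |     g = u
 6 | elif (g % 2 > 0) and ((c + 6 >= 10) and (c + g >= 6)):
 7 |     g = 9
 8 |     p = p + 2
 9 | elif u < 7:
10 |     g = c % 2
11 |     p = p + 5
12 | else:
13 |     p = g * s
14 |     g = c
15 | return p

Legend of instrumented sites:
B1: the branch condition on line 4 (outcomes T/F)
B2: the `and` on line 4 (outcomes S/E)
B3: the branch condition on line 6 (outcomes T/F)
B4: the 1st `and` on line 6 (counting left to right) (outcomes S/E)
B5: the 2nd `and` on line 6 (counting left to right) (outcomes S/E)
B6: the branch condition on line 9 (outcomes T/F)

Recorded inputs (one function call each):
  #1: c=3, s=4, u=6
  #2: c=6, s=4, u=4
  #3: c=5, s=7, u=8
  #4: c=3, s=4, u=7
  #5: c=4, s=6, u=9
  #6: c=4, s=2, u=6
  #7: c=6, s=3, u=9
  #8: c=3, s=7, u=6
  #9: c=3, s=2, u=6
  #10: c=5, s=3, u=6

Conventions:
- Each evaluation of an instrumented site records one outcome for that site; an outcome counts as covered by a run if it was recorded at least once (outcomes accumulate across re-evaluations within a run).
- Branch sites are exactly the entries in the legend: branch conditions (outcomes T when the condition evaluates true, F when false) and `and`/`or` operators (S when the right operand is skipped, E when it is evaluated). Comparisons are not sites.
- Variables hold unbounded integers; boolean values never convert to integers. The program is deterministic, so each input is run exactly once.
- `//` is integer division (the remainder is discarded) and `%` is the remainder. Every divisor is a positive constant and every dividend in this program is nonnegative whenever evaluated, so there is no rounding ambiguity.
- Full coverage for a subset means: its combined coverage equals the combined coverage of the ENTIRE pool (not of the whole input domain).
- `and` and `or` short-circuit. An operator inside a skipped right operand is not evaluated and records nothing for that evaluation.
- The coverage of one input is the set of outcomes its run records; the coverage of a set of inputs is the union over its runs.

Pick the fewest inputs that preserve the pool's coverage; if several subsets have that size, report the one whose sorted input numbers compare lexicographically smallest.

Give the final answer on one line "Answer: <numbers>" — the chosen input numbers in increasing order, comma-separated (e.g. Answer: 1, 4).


run #1 (c=3, s=4, u=6) runs B2->S, B1->F, B4->S, B3->F, B6->T; records B1=F, B2=S, B3=F, B4=S, B6=T
run #2 (c=6, s=4, u=4) runs B2->E, B1->T; records B1=T, B2=E
run #3 (c=5, s=7, u=8) runs B2->E, B1->F, B4->E, B5->E, B3->T; records B1=F, B2=E, B3=T, B4=E, B5=E
run #4 (c=3, s=4, u=7) runs B2->E, B1->T; records B1=T, B2=E
run #5 (c=4, s=6, u=9) runs B2->E, B1->F, B4->S, B3->F, B6->F; records B1=F, B2=E, B3=F, B4=S, B6=F
run #6 (c=4, s=2, u=6) runs B2->S, B1->F, B4->S, B3->F, B6->T; records B1=F, B2=S, B3=F, B4=S, B6=T
run #7 (c=6, s=3, u=9) runs B2->E, B1->F, B4->E, B5->E, B3->T; records B1=F, B2=E, B3=T, B4=E, B5=E
run #8 (c=3, s=7, u=6) runs B2->S, B1->F, B4->E, B5->S, B3->F, B6->T; records B1=F, B2=S, B3=F, B4=E, B5=S, B6=T
run #9 (c=3, s=2, u=6) runs B2->S, B1->F, B4->S, B3->F, B6->T; records B1=F, B2=S, B3=F, B4=S, B6=T
run #10 (c=5, s=3, u=6) runs B2->S, B1->F, B4->E, B5->E, B3->T; records B1=F, B2=S, B3=T, B4=E, B5=E
pool-wide coverage (12 outcomes): B1=T, B1=F, B2=S, B2=E, B3=T, B3=F, B4=S, B4=E, B5=S, B5=E, B6=T, B6=F
checked all size-1 subsets: none covers 12 outcomes (max 6/12)
checked all size-2 subsets: none covers 12 outcomes (max 9/12)
checked all size-3 subsets: none covers 12 outcomes (max 11/12)
at size 4, {2, 3, 5, 8} reaches all 12 outcomes; every lexicographically earlier size-4 subset fails
Answer: 2, 3, 5, 8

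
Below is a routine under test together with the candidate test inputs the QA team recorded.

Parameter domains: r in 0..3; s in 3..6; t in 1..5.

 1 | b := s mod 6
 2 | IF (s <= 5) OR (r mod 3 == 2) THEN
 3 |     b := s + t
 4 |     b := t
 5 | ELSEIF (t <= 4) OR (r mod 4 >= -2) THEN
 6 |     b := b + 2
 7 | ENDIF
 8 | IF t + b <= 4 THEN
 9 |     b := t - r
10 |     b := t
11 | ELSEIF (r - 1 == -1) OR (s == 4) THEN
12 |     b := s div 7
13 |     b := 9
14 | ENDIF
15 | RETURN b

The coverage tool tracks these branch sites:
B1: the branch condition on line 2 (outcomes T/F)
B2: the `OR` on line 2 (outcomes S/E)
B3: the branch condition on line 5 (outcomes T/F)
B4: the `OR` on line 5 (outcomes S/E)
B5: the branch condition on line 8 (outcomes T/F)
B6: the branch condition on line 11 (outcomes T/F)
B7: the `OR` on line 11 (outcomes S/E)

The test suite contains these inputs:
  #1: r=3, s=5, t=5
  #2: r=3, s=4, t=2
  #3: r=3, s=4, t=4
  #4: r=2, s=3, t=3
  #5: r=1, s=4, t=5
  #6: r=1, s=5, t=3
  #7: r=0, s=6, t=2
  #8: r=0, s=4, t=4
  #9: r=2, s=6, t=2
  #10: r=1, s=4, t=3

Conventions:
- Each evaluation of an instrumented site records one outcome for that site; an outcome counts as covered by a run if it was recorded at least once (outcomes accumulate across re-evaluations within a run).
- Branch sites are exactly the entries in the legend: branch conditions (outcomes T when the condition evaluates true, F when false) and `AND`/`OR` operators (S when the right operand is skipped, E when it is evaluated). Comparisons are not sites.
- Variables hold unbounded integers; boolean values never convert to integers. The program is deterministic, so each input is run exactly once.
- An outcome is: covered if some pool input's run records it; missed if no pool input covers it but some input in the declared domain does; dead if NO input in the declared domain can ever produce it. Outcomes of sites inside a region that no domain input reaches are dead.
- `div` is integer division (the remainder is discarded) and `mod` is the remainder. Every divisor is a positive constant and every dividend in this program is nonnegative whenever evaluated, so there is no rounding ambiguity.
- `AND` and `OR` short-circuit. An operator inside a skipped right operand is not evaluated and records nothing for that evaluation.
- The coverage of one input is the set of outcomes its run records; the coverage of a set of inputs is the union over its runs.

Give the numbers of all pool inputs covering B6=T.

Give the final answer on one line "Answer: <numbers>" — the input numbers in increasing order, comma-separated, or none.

input #1 (r=3, s=5, t=5): misses B6=T
input #2 (r=3, s=4, t=2): misses B6=T
input #3 (r=3, s=4, t=4): covers B6=T
input #4 (r=2, s=3, t=3): misses B6=T
input #5 (r=1, s=4, t=5): covers B6=T
input #6 (r=1, s=5, t=3): misses B6=T
input #7 (r=0, s=6, t=2): misses B6=T
input #8 (r=0, s=4, t=4): covers B6=T
input #9 (r=2, s=6, t=2): misses B6=T
input #10 (r=1, s=4, t=3): covers B6=T

Answer: 3, 5, 8, 10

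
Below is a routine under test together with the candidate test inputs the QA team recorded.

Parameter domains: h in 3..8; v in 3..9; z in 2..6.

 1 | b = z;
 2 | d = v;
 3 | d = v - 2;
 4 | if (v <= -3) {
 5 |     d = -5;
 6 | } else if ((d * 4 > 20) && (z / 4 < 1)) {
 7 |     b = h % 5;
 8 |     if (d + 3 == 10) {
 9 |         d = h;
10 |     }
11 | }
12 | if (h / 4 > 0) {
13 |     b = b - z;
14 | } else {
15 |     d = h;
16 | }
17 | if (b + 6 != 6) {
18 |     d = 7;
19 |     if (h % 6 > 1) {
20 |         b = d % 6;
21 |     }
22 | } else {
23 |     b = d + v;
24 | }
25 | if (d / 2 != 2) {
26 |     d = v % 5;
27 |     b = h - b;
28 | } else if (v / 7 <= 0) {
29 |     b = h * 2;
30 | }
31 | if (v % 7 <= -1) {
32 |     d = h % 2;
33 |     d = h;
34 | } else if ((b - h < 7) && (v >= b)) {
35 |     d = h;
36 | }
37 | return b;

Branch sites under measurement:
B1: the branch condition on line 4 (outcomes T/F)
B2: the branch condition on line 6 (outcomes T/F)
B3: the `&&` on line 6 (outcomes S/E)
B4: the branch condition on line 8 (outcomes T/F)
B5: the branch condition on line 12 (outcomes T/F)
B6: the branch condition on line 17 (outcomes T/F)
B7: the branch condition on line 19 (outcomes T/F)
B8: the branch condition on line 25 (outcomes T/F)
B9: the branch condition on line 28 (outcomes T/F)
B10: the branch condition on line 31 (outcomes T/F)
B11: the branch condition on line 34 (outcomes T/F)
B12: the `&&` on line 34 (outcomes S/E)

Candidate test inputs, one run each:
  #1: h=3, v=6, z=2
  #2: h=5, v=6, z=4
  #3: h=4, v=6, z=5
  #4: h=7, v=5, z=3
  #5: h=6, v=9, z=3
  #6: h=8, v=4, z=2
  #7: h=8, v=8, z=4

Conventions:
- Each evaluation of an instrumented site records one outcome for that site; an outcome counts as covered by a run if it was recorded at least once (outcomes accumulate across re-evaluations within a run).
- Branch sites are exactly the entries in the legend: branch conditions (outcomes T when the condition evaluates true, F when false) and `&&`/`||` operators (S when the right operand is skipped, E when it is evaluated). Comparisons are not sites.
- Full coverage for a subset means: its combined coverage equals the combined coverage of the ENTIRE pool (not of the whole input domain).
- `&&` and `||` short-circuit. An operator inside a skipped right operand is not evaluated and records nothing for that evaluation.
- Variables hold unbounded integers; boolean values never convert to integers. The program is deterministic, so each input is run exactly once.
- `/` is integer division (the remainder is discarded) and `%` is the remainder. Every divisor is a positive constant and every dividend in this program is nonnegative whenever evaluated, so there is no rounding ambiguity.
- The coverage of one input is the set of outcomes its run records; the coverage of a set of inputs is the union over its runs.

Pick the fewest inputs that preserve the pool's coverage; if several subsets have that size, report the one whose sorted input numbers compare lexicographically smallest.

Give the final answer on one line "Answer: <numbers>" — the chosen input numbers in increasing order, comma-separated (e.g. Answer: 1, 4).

run #1 (h=3, v=6, z=2) records B1=F, B2=F, B3=S, B5=F, B6=T, B7=T, B8=T, B10=F, B11=T, B12=E
run #2 (h=5, v=6, z=4) records B1=F, B2=F, B3=S, B5=T, B6=F, B8=F, B9=T, B10=F, B11=F, B12=E
run #3 (h=4, v=6, z=5) records B1=F, B2=F, B3=S, B5=T, B6=F, B8=F, B9=T, B10=F, B11=F, B12=E
run #4 (h=7, v=5, z=3) records B1=F, B2=F, B3=S, B5=T, B6=F, B8=T, B10=F, B11=T, B12=E
run #5 (h=6, v=9, z=3) records B1=F, B2=T, B3=E, B4=T, B5=T, B6=T, B7=F, B8=T, B10=F, B11=T, B12=E
run #6 (h=8, v=4, z=2) records B1=F, B2=F, B3=S, B5=T, B6=F, B8=T, B10=F, B11=T, B12=E
run #7 (h=8, v=8, z=4) records B1=F, B2=F, B3=E, B5=T, B6=F, B8=T, B10=F, B11=T, B12=E
together the pool reaches 19 outcomes: B1=F, B2=T, B2=F, B3=S, B3=E, B4=T, B5=T, B5=F, B6=T, B6=F, B7=T, B7=F, B8=T, B8=F, B9=T, B10=F, B11=T, B11=F, B12=E
checked all size-1 subsets: none covers 19 outcomes (max 11/19)
checked all size-2 subsets: none covers 19 outcomes (max 17/19)
inputs {1, 2, 5} (size 3) cover everything; no size-3 subset with a lexicographically smaller index list covers all 19

Answer: 1, 2, 5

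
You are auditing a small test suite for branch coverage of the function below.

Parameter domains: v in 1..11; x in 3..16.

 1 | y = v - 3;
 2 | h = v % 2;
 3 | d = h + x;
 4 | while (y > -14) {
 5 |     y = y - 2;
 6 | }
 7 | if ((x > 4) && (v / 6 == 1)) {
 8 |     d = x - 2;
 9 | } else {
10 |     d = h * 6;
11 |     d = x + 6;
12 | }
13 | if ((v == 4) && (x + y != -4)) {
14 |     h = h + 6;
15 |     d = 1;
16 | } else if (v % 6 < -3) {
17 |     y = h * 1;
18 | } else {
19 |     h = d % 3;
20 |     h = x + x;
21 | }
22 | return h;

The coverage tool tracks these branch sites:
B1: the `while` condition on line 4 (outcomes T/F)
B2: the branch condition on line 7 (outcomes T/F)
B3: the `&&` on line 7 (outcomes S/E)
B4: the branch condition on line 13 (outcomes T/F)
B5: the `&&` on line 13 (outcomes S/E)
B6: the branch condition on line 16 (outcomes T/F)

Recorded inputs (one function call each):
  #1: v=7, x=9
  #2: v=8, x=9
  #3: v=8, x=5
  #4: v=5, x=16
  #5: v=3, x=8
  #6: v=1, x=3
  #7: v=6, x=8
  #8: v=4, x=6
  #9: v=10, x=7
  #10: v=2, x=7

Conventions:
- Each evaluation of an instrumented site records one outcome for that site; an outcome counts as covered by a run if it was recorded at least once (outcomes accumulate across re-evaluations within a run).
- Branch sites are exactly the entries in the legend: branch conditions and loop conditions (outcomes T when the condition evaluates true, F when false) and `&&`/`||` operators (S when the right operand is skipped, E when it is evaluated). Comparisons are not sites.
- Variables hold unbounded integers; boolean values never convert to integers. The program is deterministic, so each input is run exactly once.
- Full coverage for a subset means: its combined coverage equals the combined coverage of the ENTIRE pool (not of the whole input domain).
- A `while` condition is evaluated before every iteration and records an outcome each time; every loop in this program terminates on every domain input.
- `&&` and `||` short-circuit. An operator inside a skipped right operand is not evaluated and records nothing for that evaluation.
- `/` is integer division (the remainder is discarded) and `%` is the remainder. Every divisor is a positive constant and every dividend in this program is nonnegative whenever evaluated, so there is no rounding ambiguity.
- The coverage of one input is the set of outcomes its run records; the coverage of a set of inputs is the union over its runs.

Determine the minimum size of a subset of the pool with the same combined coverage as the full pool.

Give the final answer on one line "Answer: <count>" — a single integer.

test 1 (v=7, x=9) hits B1=T, B1=F, B2=T, B3=E, B4=F, B5=S, B6=F
test 2 (v=8, x=9) hits B1=T, B1=F, B2=T, B3=E, B4=F, B5=S, B6=F
test 3 (v=8, x=5) hits B1=T, B1=F, B2=T, B3=E, B4=F, B5=S, B6=F
test 4 (v=5, x=16) hits B1=T, B1=F, B2=F, B3=E, B4=F, B5=S, B6=F
test 5 (v=3, x=8) hits B1=T, B1=F, B2=F, B3=E, B4=F, B5=S, B6=F
test 6 (v=1, x=3) hits B1=T, B1=F, B2=F, B3=S, B4=F, B5=S, B6=F
test 7 (v=6, x=8) hits B1=T, B1=F, B2=T, B3=E, B4=F, B5=S, B6=F
test 8 (v=4, x=6) hits B1=T, B1=F, B2=F, B3=E, B4=T, B5=E
test 9 (v=10, x=7) hits B1=T, B1=F, B2=T, B3=E, B4=F, B5=S, B6=F
test 10 (v=2, x=7) hits B1=T, B1=F, B2=F, B3=E, B4=F, B5=S, B6=F
the full pool covers 11 outcomes: B1=T, B1=F, B2=T, B2=F, B3=S, B3=E, B4=T, B4=F, B5=S, B5=E, B6=F
size 1 is not enough: best union over all size-1 subsets is 7/11
size 2 is not enough: best union over all size-2 subsets is 10/11
size 3: inputs {1, 6, 8} cover all 11 outcomes, and no lexicographically smaller subset of this size does

Answer: 3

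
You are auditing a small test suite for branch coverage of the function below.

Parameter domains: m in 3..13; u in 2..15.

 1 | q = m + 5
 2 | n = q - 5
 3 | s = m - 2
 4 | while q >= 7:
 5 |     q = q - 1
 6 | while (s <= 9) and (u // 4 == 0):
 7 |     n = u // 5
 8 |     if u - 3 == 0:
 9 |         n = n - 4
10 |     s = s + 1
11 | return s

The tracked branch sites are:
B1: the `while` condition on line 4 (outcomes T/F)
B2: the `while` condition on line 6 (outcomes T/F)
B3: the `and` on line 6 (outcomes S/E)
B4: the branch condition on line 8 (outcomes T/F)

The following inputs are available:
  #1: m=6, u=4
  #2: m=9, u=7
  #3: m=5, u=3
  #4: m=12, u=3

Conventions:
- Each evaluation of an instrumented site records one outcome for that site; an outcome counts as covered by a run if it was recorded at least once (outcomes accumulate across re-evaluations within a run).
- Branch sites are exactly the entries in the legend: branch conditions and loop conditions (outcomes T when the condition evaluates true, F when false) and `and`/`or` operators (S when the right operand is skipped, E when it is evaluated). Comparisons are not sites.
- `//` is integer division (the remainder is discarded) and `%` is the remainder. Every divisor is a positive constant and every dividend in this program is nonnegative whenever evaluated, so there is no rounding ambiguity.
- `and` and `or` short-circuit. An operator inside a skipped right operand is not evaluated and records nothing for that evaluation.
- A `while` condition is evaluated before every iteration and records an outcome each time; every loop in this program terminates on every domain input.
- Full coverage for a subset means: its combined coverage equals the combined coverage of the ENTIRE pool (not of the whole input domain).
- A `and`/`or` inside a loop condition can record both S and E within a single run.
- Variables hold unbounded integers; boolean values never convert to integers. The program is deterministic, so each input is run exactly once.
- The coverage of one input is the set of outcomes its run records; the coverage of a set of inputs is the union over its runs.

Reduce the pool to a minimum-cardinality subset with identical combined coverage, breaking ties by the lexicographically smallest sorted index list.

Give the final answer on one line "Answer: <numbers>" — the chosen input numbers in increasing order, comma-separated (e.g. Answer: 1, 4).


input #1, m=6, u=4: events B1->T, B1->T, B1->T, B1->T, B1->T, B1->F, B3->E, B2->F; outcomes B1=T, B1=F, B2=F, B3=E
input #2, m=9, u=7: events B1->T, B1->T, B1->T, B1->T, B1->T, B1->T, B1->T, B1->T, B1->F, B3->E, B2->F; outcomes B1=T, B1=F, B2=F, B3=E
input #3, m=5, u=3: events B1->T, B1->T, B1->T, B1->T, B1->F, B3->E, B2->T, B4->T, B3->E, B2->T, B4->T, B3->E, B2->T, B4->T, ...; outcomes B1=T, B1=F, B2=T, B2=F, B3=S, B3=E, B4=T
input #4, m=12, u=3: events B1->T, B1->T, B1->T, B1->T, B1->T, B1->T, B1->T, B1->T, B1->T, B1->T, B1->T, B1->F, B3->S, B2->F; outcomes B1=T, B1=F, B2=F, B3=S
pool-wide coverage (7 outcomes): B1=T, B1=F, B2=T, B2=F, B3=S, B3=E, B4=T
the canonical winner is {3}: size 1, full 7-outcome coverage, earliest index list among size-1 covers
Answer: 3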